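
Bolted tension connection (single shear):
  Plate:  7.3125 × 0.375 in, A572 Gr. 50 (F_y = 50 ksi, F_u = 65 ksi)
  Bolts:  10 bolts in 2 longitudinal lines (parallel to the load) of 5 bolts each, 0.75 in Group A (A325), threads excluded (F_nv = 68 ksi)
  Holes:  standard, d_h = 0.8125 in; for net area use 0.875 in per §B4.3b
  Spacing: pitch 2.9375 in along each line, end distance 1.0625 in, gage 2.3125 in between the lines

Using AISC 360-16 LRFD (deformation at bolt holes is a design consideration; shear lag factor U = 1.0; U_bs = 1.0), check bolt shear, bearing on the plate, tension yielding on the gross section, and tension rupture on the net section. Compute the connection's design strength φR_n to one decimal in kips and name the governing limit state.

Bolt shear: A_b = π(0.75)²/4 = 0.44179 in². φR_n = 0.75 × 68 × 0.44179 × 10 × 1 = 225.3 kips.
Bearing (0.375 in plate, F_u = 65 ksi): end bolts L_c = 1.0625 − 0.8125/2 = 0.65625, R_n = min(1.2×0.65625×0.375×65, 2.4×0.75×0.375×65) = 19.195 kips/bolt; interior L_c = 2.9375 − 0.8125 = 2.125, R_n = 43.875 kips/bolt. φR_n = 0.75 × (2×19.195 + 8×43.875) = 292.0 kips.
Tension yield (gross): A_g = 7.3125×0.375 = 2.7422 in². φR_n = 0.90 × 50 × 2.7422 = 123.4 kips.
Tension rupture (net): A_n = (7.3125 − 2×0.875)×0.375 = 2.0859 in² (U = 1.0, A_e = A_n). φR_n = 0.75 × 65 × 2.0859 = 101.7 kips.
Governing: min(225.3, 292.0, 123.4, 101.7) = 101.7 kips → net-section rupture.

101.7 kips (net-section rupture governs)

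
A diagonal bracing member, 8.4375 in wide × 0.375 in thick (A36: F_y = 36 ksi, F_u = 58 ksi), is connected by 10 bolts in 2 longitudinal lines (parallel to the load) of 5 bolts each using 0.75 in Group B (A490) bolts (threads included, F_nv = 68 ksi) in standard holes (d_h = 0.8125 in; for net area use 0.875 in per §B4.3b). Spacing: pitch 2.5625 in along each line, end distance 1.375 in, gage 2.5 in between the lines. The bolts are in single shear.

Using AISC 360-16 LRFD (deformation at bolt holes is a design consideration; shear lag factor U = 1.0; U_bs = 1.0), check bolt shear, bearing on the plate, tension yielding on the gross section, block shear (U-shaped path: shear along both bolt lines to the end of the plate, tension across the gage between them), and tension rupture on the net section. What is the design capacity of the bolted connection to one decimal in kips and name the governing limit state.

102.5 kips (gross-section yield governs)

Bolt shear: A_b = π(0.75)²/4 = 0.44179 in². φR_n = 0.75 × 68 × 0.44179 × 10 × 1 = 225.3 kips.
Bearing (0.375 in plate, F_u = 58 ksi): end bolts L_c = 1.375 − 0.8125/2 = 0.96875, R_n = min(1.2×0.96875×0.375×58, 2.4×0.75×0.375×58) = 25.284 kips/bolt; interior L_c = 2.5625 − 0.8125 = 1.75, R_n = 39.15 kips/bolt. φR_n = 0.75 × (2×25.284 + 8×39.15) = 272.8 kips.
Tension yield (gross): A_g = 8.4375×0.375 = 3.1641 in². φR_n = 0.90 × 36 × 3.1641 = 102.5 kips.
Block shear: shear path 2×[1.375+4×2.5625] = 2×11.625 in, A_gv = 8.7188, A_nv = 2×(11.625 − 4.5×0.875)×0.375 = 5.7656 in²; tension across gage: (2.5 − 1×0.875)×0.375 = 0.60938 in². R_n = min(0.6×58×5.7656, 0.6×36×8.7188) + 1.0×58×0.60938 = min(200.64, 188.33) + 35.344 = 223.67 kips. φR_n = 0.75 × 223.67 = 167.8 kips.
Tension rupture (net): A_n = (8.4375 − 2×0.875)×0.375 = 2.5078 in² (U = 1.0, A_e = A_n). φR_n = 0.75 × 58 × 2.5078 = 109.1 kips.
Governing: min(225.3, 272.8, 102.5, 167.8, 109.1) = 102.5 kips → gross-section yield.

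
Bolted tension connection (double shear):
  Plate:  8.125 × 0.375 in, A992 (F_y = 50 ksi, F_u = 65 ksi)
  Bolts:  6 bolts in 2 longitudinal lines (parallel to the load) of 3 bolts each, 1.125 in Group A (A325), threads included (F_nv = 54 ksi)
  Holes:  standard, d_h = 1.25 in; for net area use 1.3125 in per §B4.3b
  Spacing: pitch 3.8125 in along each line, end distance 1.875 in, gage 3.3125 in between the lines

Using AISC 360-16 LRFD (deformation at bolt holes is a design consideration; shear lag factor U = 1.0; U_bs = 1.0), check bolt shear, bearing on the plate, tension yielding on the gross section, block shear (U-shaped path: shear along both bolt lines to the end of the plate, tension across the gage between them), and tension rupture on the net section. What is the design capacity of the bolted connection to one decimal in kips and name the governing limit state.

Bolt shear: A_b = π(1.125)²/4 = 0.99402 in². φR_n = 0.75 × 54 × 0.99402 × 6 × 2 = 483.1 kips.
Bearing (0.375 in plate, F_u = 65 ksi): end bolts L_c = 1.875 − 1.25/2 = 1.25, R_n = min(1.2×1.25×0.375×65, 2.4×1.125×0.375×65) = 36.563 kips/bolt; interior L_c = 3.8125 − 1.25 = 2.5625, R_n = 65.813 kips/bolt. φR_n = 0.75 × (2×36.563 + 4×65.813) = 252.3 kips.
Tension yield (gross): A_g = 8.125×0.375 = 3.0469 in². φR_n = 0.90 × 50 × 3.0469 = 137.1 kips.
Block shear: shear path 2×[1.875+2×3.8125] = 2×9.5 in, A_gv = 7.125, A_nv = 2×(9.5 − 2.5×1.3125)×0.375 = 4.6641 in²; tension across gage: (3.3125 − 1×1.3125)×0.375 = 0.75 in². R_n = min(0.6×65×4.6641, 0.6×50×7.125) + 1.0×65×0.75 = min(181.9, 213.75) + 48.75 = 230.65 kips. φR_n = 0.75 × 230.65 = 173.0 kips.
Tension rupture (net): A_n = (8.125 − 2×1.3125)×0.375 = 2.0625 in² (U = 1.0, A_e = A_n). φR_n = 0.75 × 65 × 2.0625 = 100.5 kips.
Governing: min(483.1, 252.3, 137.1, 173.0, 100.5) = 100.5 kips → net-section rupture.

100.5 kips (net-section rupture governs)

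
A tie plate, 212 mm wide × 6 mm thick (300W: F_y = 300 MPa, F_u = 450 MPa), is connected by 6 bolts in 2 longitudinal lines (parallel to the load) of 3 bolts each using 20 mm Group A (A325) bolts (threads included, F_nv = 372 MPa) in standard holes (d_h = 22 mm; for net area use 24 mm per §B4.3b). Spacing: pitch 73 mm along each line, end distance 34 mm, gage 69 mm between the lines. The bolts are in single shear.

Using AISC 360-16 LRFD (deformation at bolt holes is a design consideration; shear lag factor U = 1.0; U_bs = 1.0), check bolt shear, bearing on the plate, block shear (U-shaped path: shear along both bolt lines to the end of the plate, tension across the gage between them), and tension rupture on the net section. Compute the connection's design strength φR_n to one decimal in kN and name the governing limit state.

Bolt shear: A_b = π(20)²/4 = 314.16 mm². φR_n = 0.75 × 372 × 314.16 × 6 × 1 = 525.9 kN.
Bearing (6 mm plate, F_u = 450 MPa): end bolts L_c = 34 − 22/2 = 23, R_n = min(1.2×23×6×450, 2.4×20×6×450) = 74.52 kN/bolt; interior L_c = 73 − 22 = 51, R_n = 129.6 kN/bolt. φR_n = 0.75 × (2×74.52 + 4×129.6) = 500.6 kN.
Block shear: shear path 2×[34+2×73] = 2×180 mm, A_gv = 2160, A_nv = 2×(180 − 2.5×24)×6 = 1440 mm²; tension across gage: (69 − 1×24)×6 = 270 mm². R_n = min(0.6×450×1440, 0.6×300×2160) + 1.0×450×270 = min(388.8, 388.8) + 121.5 = 510.3 kN. φR_n = 0.75 × 510.3 = 382.7 kN.
Tension rupture (net): A_n = (212 − 2×24)×6 = 984 mm² (U = 1.0, A_e = A_n). φR_n = 0.75 × 450 × 984 = 332.1 kN.
Governing: min(525.9, 500.6, 382.7, 332.1) = 332.1 kN → net-section rupture.

332.1 kN (net-section rupture governs)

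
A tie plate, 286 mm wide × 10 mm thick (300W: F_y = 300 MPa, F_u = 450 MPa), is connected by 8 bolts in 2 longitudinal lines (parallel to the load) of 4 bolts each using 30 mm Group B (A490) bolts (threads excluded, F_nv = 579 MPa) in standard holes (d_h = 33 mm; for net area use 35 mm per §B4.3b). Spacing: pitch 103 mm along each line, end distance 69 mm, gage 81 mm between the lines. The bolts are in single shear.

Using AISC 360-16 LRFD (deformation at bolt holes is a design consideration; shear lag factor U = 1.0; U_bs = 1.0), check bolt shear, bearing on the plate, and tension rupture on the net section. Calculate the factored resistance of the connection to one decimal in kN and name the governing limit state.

Bolt shear: A_b = π(30)²/4 = 706.86 mm². φR_n = 0.75 × 579 × 706.86 × 8 × 1 = 2455.6 kN.
Bearing (10 mm plate, F_u = 450 MPa): end bolts L_c = 69 − 33/2 = 52.5, R_n = min(1.2×52.5×10×450, 2.4×30×10×450) = 283.5 kN/bolt; interior L_c = 103 − 33 = 70, R_n = 324 kN/bolt. φR_n = 0.75 × (2×283.5 + 6×324) = 1883.3 kN.
Tension rupture (net): A_n = (286 − 2×35)×10 = 2160 mm² (U = 1.0, A_e = A_n). φR_n = 0.75 × 450 × 2160 = 729.0 kN.
Governing: min(2455.6, 1883.3, 729.0) = 729.0 kN → net-section rupture.

729.0 kN (net-section rupture governs)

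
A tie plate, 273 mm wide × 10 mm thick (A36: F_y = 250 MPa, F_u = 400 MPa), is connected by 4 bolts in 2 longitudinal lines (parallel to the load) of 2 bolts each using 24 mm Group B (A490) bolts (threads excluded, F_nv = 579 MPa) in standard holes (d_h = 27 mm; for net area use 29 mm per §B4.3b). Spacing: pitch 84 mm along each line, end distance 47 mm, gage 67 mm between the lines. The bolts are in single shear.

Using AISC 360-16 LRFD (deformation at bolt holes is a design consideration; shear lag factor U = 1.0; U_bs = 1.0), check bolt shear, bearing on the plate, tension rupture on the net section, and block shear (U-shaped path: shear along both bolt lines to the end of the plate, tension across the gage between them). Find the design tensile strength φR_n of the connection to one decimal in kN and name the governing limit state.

Bolt shear: A_b = π(24)²/4 = 452.39 mm². φR_n = 0.75 × 579 × 452.39 × 4 × 1 = 785.8 kN.
Bearing (10 mm plate, F_u = 400 MPa): end bolts L_c = 47 − 27/2 = 33.5, R_n = min(1.2×33.5×10×400, 2.4×24×10×400) = 160.8 kN/bolt; interior L_c = 84 − 27 = 57, R_n = 230.4 kN/bolt. φR_n = 0.75 × (2×160.8 + 2×230.4) = 586.8 kN.
Tension rupture (net): A_n = (273 − 2×29)×10 = 2150 mm² (U = 1.0, A_e = A_n). φR_n = 0.75 × 400 × 2150 = 645.0 kN.
Block shear: shear path 2×[47+1×84] = 2×131 mm, A_gv = 2620, A_nv = 2×(131 − 1.5×29)×10 = 1750 mm²; tension across gage: (67 − 1×29)×10 = 380 mm². R_n = min(0.6×400×1750, 0.6×250×2620) + 1.0×400×380 = min(420, 393) + 152 = 545 kN. φR_n = 0.75 × 545 = 408.8 kN.
Governing: min(785.8, 586.8, 645.0, 408.8) = 408.8 kN → block shear.

408.8 kN (block shear governs)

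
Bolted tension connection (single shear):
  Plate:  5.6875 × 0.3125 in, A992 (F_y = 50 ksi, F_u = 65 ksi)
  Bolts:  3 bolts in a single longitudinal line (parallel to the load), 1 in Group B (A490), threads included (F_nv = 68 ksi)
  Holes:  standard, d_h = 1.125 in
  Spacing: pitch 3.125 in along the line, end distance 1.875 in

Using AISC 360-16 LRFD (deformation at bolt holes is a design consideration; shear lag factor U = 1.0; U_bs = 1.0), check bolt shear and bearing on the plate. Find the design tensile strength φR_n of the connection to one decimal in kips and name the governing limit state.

Bolt shear: A_b = π(1)²/4 = 0.7854 in². φR_n = 0.75 × 68 × 0.7854 × 3 × 1 = 120.2 kips.
Bearing (0.3125 in plate, F_u = 65 ksi): end bolts L_c = 1.875 − 1.125/2 = 1.3125, R_n = min(1.2×1.3125×0.3125×65, 2.4×1×0.3125×65) = 31.992 kips/bolt; interior L_c = 3.125 − 1.125 = 2, R_n = 48.75 kips/bolt. φR_n = 0.75 × (1×31.992 + 2×48.75) = 97.1 kips.
Governing: min(120.2, 97.1) = 97.1 kips → bearing.

97.1 kips (bearing governs)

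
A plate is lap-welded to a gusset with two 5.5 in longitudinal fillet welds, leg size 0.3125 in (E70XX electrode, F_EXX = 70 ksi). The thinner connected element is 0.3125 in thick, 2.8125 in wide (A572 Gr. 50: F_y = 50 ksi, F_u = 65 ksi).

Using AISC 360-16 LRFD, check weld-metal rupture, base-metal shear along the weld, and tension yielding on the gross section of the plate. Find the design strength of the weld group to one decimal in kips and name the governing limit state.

Weld metal: throat = 0.707×0.3125 = 0.22094 in, L = 2×5.5 = 11 in. φR_n = 0.75 × 0.6 × 70 × 0.22094 × 11 = 76.6 kips.
Base metal shear (0.3125 in plate): yield φR_n = 1.0×0.6×50×0.3125×11 = 103.1 kips; rupture φR_n = 0.75×0.6×65×0.3125×11 = 100.5 kips; take 100.5 kips (rupture).
Tension yield (gross): A_g = 2.8125×0.3125 = 0.87891 in². φR_n = 0.90 × 50 × 0.87891 = 39.6 kips.
Governing: min(76.6, 100.5, 39.6) = 39.6 kips → gross-section yield.

39.6 kips (gross-section yield governs)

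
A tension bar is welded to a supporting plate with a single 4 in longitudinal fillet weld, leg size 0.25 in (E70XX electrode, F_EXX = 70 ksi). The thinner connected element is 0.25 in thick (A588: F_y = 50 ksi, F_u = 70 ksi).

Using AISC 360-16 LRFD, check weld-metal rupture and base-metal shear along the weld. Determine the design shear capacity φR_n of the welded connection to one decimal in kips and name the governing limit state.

Weld metal: throat = 0.707×0.25 = 0.17675 in, L = 4 in. φR_n = 0.75 × 0.6 × 70 × 0.17675 × 4 = 22.3 kips.
Base metal shear (0.25 in plate): yield φR_n = 1.0×0.6×50×0.25×4 = 30.0 kips; rupture φR_n = 0.75×0.6×70×0.25×4 = 31.5 kips; take 30.0 kips (yield).
Governing: min(22.3, 30.0) = 22.3 kips → weld metal.

22.3 kips (weld metal governs)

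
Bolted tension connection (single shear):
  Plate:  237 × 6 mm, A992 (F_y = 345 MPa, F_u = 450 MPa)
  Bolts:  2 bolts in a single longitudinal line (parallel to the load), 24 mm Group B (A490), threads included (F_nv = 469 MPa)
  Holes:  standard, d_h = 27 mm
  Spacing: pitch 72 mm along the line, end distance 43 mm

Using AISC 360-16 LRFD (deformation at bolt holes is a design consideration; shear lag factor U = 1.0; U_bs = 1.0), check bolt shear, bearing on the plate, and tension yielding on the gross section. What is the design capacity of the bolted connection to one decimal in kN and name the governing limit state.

181.0 kN (bearing governs)

Bolt shear: A_b = π(24)²/4 = 452.39 mm². φR_n = 0.75 × 469 × 452.39 × 2 × 1 = 318.3 kN.
Bearing (6 mm plate, F_u = 450 MPa): end bolts L_c = 43 − 27/2 = 29.5, R_n = min(1.2×29.5×6×450, 2.4×24×6×450) = 95.58 kN/bolt; interior L_c = 72 − 27 = 45, R_n = 145.8 kN/bolt. φR_n = 0.75 × (1×95.58 + 1×145.8) = 181.0 kN.
Tension yield (gross): A_g = 237×6 = 1422 mm². φR_n = 0.90 × 345 × 1422 = 441.5 kN.
Governing: min(318.3, 181.0, 441.5) = 181.0 kN → bearing.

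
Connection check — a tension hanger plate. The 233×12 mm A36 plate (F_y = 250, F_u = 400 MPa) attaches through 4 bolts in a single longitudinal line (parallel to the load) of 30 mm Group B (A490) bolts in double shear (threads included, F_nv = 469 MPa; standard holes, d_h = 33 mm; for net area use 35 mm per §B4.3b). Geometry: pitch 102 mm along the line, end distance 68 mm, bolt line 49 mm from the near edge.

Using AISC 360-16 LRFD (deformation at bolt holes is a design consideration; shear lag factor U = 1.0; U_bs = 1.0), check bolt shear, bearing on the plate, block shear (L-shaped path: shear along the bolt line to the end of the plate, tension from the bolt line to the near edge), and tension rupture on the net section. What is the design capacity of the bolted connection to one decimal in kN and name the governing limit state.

618.3 kN (block shear governs)

Bolt shear: A_b = π(30)²/4 = 706.86 mm². φR_n = 0.75 × 469 × 706.86 × 4 × 2 = 1989.1 kN.
Bearing (12 mm plate, F_u = 400 MPa): end bolts L_c = 68 − 33/2 = 51.5, R_n = min(1.2×51.5×12×400, 2.4×30×12×400) = 296.64 kN/bolt; interior L_c = 102 − 33 = 69, R_n = 345.6 kN/bolt. φR_n = 0.75 × (1×296.64 + 3×345.6) = 1000.1 kN.
Block shear: shear path 1×[68+3×102] = 1×374 mm, A_gv = 4488, A_nv = 1×(374 − 3.5×35)×12 = 3018 mm²; tension to near edge: (49 − 0.5×35)×12 = 378 mm². R_n = min(0.6×400×3018, 0.6×250×4488) + 1.0×400×378 = min(724.32, 673.2) + 151.2 = 824.4 kN. φR_n = 0.75 × 824.4 = 618.3 kN.
Tension rupture (net): A_n = (233 − 1×35)×12 = 2376 mm² (U = 1.0, A_e = A_n). φR_n = 0.75 × 400 × 2376 = 712.8 kN.
Governing: min(1989.1, 1000.1, 618.3, 712.8) = 618.3 kN → block shear.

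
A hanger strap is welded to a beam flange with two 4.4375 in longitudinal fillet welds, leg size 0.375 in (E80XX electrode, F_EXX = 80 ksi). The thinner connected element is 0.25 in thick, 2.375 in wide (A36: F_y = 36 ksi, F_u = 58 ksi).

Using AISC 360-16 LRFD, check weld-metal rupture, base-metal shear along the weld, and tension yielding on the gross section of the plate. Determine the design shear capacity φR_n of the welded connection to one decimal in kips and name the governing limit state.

Weld metal: throat = 0.707×0.375 = 0.26513 in, L = 2×4.4375 = 8.875 in. φR_n = 0.75 × 0.6 × 80 × 0.26513 × 8.875 = 84.7 kips.
Base metal shear (0.25 in plate): yield φR_n = 1.0×0.6×36×0.25×8.875 = 47.9 kips; rupture φR_n = 0.75×0.6×58×0.25×8.875 = 57.9 kips; take 47.9 kips (yield).
Tension yield (gross): A_g = 2.375×0.25 = 0.59375 in². φR_n = 0.90 × 36 × 0.59375 = 19.2 kips.
Governing: min(84.7, 47.9, 19.2) = 19.2 kips → gross-section yield.

19.2 kips (gross-section yield governs)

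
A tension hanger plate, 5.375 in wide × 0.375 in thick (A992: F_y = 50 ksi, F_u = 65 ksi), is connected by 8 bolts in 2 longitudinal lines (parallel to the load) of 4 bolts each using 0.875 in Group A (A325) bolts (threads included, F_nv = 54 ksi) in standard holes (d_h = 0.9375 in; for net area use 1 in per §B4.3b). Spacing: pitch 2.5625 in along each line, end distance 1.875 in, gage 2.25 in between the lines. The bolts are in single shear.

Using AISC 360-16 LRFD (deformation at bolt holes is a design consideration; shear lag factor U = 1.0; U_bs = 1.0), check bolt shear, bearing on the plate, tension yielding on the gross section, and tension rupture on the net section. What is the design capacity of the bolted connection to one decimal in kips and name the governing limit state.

Bolt shear: A_b = π(0.875)²/4 = 0.60132 in². φR_n = 0.75 × 54 × 0.60132 × 8 × 1 = 194.8 kips.
Bearing (0.375 in plate, F_u = 65 ksi): end bolts L_c = 1.875 − 0.9375/2 = 1.40625, R_n = min(1.2×1.40625×0.375×65, 2.4×0.875×0.375×65) = 41.133 kips/bolt; interior L_c = 2.5625 − 0.9375 = 1.625, R_n = 47.531 kips/bolt. φR_n = 0.75 × (2×41.133 + 6×47.531) = 275.6 kips.
Tension yield (gross): A_g = 5.375×0.375 = 2.0156 in². φR_n = 0.90 × 50 × 2.0156 = 90.7 kips.
Tension rupture (net): A_n = (5.375 − 2×1)×0.375 = 1.2656 in² (U = 1.0, A_e = A_n). φR_n = 0.75 × 65 × 1.2656 = 61.7 kips.
Governing: min(194.8, 275.6, 90.7, 61.7) = 61.7 kips → net-section rupture.

61.7 kips (net-section rupture governs)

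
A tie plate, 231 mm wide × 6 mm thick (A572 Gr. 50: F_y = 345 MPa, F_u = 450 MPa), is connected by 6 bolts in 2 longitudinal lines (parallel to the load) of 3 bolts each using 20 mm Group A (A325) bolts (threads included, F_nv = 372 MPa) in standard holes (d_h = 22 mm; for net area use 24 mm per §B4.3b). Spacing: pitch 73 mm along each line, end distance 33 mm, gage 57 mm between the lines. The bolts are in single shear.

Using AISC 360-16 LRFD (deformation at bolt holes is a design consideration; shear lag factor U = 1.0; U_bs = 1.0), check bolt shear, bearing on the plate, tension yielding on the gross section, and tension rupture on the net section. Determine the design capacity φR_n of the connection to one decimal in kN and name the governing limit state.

370.6 kN (net-section rupture governs)

Bolt shear: A_b = π(20)²/4 = 314.16 mm². φR_n = 0.75 × 372 × 314.16 × 6 × 1 = 525.9 kN.
Bearing (6 mm plate, F_u = 450 MPa): end bolts L_c = 33 − 22/2 = 22, R_n = min(1.2×22×6×450, 2.4×20×6×450) = 71.28 kN/bolt; interior L_c = 73 − 22 = 51, R_n = 129.6 kN/bolt. φR_n = 0.75 × (2×71.28 + 4×129.6) = 495.7 kN.
Tension yield (gross): A_g = 231×6 = 1386 mm². φR_n = 0.90 × 345 × 1386 = 430.4 kN.
Tension rupture (net): A_n = (231 − 2×24)×6 = 1098 mm² (U = 1.0, A_e = A_n). φR_n = 0.75 × 450 × 1098 = 370.6 kN.
Governing: min(525.9, 495.7, 430.4, 370.6) = 370.6 kN → net-section rupture.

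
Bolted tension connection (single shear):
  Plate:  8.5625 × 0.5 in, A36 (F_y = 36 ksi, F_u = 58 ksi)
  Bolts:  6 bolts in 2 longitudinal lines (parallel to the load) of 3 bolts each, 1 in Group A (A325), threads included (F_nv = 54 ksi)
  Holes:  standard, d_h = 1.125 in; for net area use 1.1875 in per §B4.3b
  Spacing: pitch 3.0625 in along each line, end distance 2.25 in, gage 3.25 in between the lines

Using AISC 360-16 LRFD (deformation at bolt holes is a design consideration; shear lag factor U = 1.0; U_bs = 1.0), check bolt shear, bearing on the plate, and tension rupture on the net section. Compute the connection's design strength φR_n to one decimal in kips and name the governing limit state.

Bolt shear: A_b = π(1)²/4 = 0.7854 in². φR_n = 0.75 × 54 × 0.7854 × 6 × 1 = 190.9 kips.
Bearing (0.5 in plate, F_u = 58 ksi): end bolts L_c = 2.25 − 1.125/2 = 1.6875, R_n = min(1.2×1.6875×0.5×58, 2.4×1×0.5×58) = 58.725 kips/bolt; interior L_c = 3.0625 − 1.125 = 1.9375, R_n = 67.425 kips/bolt. φR_n = 0.75 × (2×58.725 + 4×67.425) = 290.4 kips.
Tension rupture (net): A_n = (8.5625 − 2×1.1875)×0.5 = 3.0938 in² (U = 1.0, A_e = A_n). φR_n = 0.75 × 58 × 3.0938 = 134.6 kips.
Governing: min(190.9, 290.4, 134.6) = 134.6 kips → net-section rupture.

134.6 kips (net-section rupture governs)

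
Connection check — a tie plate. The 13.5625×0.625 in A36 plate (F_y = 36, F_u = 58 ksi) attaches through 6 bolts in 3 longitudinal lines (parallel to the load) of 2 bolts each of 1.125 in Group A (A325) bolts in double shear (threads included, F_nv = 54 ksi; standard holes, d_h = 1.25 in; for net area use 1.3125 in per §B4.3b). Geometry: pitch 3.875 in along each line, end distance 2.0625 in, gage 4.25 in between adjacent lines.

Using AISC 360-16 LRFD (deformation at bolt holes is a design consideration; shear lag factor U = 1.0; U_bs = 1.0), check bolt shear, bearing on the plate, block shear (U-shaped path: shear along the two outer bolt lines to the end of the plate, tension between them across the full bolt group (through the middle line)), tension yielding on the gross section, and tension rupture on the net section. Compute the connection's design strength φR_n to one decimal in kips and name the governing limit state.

Bolt shear: A_b = π(1.125)²/4 = 0.99402 in². φR_n = 0.75 × 54 × 0.99402 × 6 × 2 = 483.1 kips.
Bearing (0.625 in plate, F_u = 58 ksi): end bolts L_c = 2.0625 − 1.25/2 = 1.4375, R_n = min(1.2×1.4375×0.625×58, 2.4×1.125×0.625×58) = 62.531 kips/bolt; interior L_c = 3.875 − 1.25 = 2.625, R_n = 97.875 kips/bolt. φR_n = 0.75 × (3×62.531 + 3×97.875) = 360.9 kips.
Block shear: shear path 2×[2.0625+1×3.875] = 2×5.9375 in, A_gv = 7.4219, A_nv = 2×(5.9375 − 1.5×1.3125)×0.625 = 4.9609 in²; tension across gage: (8.5 − 2×1.3125)×0.625 = 3.6719 in². R_n = min(0.6×58×4.9609, 0.6×36×7.4219) + 1.0×58×3.6719 = min(172.64, 160.31) + 212.97 = 373.28 kips. φR_n = 0.75 × 373.28 = 280.0 kips.
Tension yield (gross): A_g = 13.5625×0.625 = 8.4766 in². φR_n = 0.90 × 36 × 8.4766 = 274.6 kips.
Tension rupture (net): A_n = (13.5625 − 3×1.3125)×0.625 = 6.0156 in² (U = 1.0, A_e = A_n). φR_n = 0.75 × 58 × 6.0156 = 261.7 kips.
Governing: min(483.1, 360.9, 280.0, 274.6, 261.7) = 261.7 kips → net-section rupture.

261.7 kips (net-section rupture governs)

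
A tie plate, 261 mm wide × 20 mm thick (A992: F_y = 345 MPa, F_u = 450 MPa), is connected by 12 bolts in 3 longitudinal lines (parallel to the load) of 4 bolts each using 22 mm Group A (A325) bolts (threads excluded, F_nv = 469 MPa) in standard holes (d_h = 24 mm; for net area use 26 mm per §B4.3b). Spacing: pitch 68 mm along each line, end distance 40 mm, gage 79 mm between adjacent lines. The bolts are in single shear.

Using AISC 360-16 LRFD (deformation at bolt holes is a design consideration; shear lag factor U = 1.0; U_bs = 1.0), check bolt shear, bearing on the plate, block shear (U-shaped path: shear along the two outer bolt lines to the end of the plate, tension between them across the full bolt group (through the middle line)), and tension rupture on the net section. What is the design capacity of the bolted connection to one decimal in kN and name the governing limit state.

1235.3 kN (net-section rupture governs)

Bolt shear: A_b = π(22)²/4 = 380.13 mm². φR_n = 0.75 × 469 × 380.13 × 12 × 1 = 1604.5 kN.
Bearing (20 mm plate, F_u = 450 MPa): end bolts L_c = 40 − 24/2 = 28, R_n = min(1.2×28×20×450, 2.4×22×20×450) = 302.4 kN/bolt; interior L_c = 68 − 24 = 44, R_n = 475.2 kN/bolt. φR_n = 0.75 × (3×302.4 + 9×475.2) = 3888.0 kN.
Block shear: shear path 2×[40+3×68] = 2×244 mm, A_gv = 9760, A_nv = 2×(244 − 3.5×26)×20 = 6120 mm²; tension across gage: (158 − 2×26)×20 = 2120 mm². R_n = min(0.6×450×6120, 0.6×345×9760) + 1.0×450×2120 = min(1652.4, 2020.3) + 954 = 2606.4 kN. φR_n = 0.75 × 2606.4 = 1954.8 kN.
Tension rupture (net): A_n = (261 − 3×26)×20 = 3660 mm² (U = 1.0, A_e = A_n). φR_n = 0.75 × 450 × 3660 = 1235.3 kN.
Governing: min(1604.5, 3888.0, 1954.8, 1235.3) = 1235.3 kN → net-section rupture.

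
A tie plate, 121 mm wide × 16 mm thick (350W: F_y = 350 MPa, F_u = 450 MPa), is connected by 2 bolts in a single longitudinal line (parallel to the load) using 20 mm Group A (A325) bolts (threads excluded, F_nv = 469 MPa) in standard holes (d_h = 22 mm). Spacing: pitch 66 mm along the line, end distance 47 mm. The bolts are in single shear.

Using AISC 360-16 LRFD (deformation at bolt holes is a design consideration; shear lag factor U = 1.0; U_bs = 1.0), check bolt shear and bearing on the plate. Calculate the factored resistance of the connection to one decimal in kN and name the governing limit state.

Bolt shear: A_b = π(20)²/4 = 314.16 mm². φR_n = 0.75 × 469 × 314.16 × 2 × 1 = 221.0 kN.
Bearing (16 mm plate, F_u = 450 MPa): end bolts L_c = 47 − 22/2 = 36, R_n = min(1.2×36×16×450, 2.4×20×16×450) = 311.04 kN/bolt; interior L_c = 66 − 22 = 44, R_n = 345.6 kN/bolt. φR_n = 0.75 × (1×311.04 + 1×345.6) = 492.5 kN.
Governing: min(221.0, 492.5) = 221.0 kN → bolt shear.

221.0 kN (bolt shear governs)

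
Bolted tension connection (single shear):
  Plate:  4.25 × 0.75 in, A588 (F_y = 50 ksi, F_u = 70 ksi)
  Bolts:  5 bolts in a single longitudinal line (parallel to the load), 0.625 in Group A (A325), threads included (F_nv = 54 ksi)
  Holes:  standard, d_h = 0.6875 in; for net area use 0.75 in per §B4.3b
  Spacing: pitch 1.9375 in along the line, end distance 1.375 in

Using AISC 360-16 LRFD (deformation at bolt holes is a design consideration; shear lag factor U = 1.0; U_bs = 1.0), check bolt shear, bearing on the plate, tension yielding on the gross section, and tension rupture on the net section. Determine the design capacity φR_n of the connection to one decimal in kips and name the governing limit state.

62.1 kips (bolt shear governs)

Bolt shear: A_b = π(0.625)²/4 = 0.3068 in². φR_n = 0.75 × 54 × 0.3068 × 5 × 1 = 62.1 kips.
Bearing (0.75 in plate, F_u = 70 ksi): end bolts L_c = 1.375 − 0.6875/2 = 1.03125, R_n = min(1.2×1.03125×0.75×70, 2.4×0.625×0.75×70) = 64.969 kips/bolt; interior L_c = 1.9375 − 0.6875 = 1.25, R_n = 78.75 kips/bolt. φR_n = 0.75 × (1×64.969 + 4×78.75) = 285.0 kips.
Tension yield (gross): A_g = 4.25×0.75 = 3.1875 in². φR_n = 0.90 × 50 × 3.1875 = 143.4 kips.
Tension rupture (net): A_n = (4.25 − 1×0.75)×0.75 = 2.625 in² (U = 1.0, A_e = A_n). φR_n = 0.75 × 70 × 2.625 = 137.8 kips.
Governing: min(62.1, 285.0, 143.4, 137.8) = 62.1 kips → bolt shear.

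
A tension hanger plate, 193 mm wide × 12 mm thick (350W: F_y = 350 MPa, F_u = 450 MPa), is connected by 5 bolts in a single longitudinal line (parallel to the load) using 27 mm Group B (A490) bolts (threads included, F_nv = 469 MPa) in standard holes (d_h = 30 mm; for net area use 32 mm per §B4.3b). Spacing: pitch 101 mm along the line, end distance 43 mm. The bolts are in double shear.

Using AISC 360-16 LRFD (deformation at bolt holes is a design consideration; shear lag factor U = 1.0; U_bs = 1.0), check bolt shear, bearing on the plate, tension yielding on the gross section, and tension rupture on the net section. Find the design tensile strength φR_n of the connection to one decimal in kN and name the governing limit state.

652.1 kN (net-section rupture governs)

Bolt shear: A_b = π(27)²/4 = 572.56 mm². φR_n = 0.75 × 469 × 572.56 × 5 × 2 = 2014.0 kN.
Bearing (12 mm plate, F_u = 450 MPa): end bolts L_c = 43 − 30/2 = 28, R_n = min(1.2×28×12×450, 2.4×27×12×450) = 181.44 kN/bolt; interior L_c = 101 − 30 = 71, R_n = 349.92 kN/bolt. φR_n = 0.75 × (1×181.44 + 4×349.92) = 1185.8 kN.
Tension yield (gross): A_g = 193×12 = 2316 mm². φR_n = 0.90 × 350 × 2316 = 729.5 kN.
Tension rupture (net): A_n = (193 − 1×32)×12 = 1932 mm² (U = 1.0, A_e = A_n). φR_n = 0.75 × 450 × 1932 = 652.1 kN.
Governing: min(2014.0, 1185.8, 729.5, 652.1) = 652.1 kN → net-section rupture.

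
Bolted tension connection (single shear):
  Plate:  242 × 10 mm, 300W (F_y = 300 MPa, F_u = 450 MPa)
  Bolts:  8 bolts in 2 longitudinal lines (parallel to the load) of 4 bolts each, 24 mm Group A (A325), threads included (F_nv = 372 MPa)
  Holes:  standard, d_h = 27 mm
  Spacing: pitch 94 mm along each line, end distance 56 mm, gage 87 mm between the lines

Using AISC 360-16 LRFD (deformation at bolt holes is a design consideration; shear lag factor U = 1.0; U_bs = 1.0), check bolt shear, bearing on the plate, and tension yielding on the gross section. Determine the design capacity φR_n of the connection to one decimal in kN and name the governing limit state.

Bolt shear: A_b = π(24)²/4 = 452.39 mm². φR_n = 0.75 × 372 × 452.39 × 8 × 1 = 1009.7 kN.
Bearing (10 mm plate, F_u = 450 MPa): end bolts L_c = 56 − 27/2 = 42.5, R_n = min(1.2×42.5×10×450, 2.4×24×10×450) = 229.5 kN/bolt; interior L_c = 94 − 27 = 67, R_n = 259.2 kN/bolt. φR_n = 0.75 × (2×229.5 + 6×259.2) = 1510.7 kN.
Tension yield (gross): A_g = 242×10 = 2420 mm². φR_n = 0.90 × 300 × 2420 = 653.4 kN.
Governing: min(1009.7, 1510.7, 653.4) = 653.4 kN → gross-section yield.

653.4 kN (gross-section yield governs)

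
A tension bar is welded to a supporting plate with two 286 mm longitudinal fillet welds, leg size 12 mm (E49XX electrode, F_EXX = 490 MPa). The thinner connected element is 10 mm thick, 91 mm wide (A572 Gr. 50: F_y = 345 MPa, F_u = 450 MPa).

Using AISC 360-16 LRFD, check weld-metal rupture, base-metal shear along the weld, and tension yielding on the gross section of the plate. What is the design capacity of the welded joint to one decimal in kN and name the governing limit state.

Weld metal: throat = 0.707×12 = 8.484 mm, L = 2×286 = 572 mm. φR_n = 0.75 × 0.6 × 490 × 8.484 × 572 = 1070.1 kN.
Base metal shear (10 mm plate): yield φR_n = 1.0×0.6×345×10×572 = 1184.0 kN; rupture φR_n = 0.75×0.6×450×10×572 = 1158.3 kN; take 1158.3 kN (rupture).
Tension yield (gross): A_g = 91×10 = 910 mm². φR_n = 0.90 × 345 × 910 = 282.6 kN.
Governing: min(1070.1, 1158.3, 282.6) = 282.6 kN → gross-section yield.

282.6 kN (gross-section yield governs)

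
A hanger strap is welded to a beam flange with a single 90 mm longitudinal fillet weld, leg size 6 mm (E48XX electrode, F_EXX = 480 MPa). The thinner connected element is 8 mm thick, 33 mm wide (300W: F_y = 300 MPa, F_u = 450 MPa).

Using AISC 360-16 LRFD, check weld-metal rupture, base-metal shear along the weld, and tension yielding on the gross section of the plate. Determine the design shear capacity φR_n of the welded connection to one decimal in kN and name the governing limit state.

71.3 kN (gross-section yield governs)

Weld metal: throat = 0.707×6 = 4.242 mm, L = 90 mm. φR_n = 0.75 × 0.6 × 480 × 4.242 × 90 = 82.5 kN.
Base metal shear (8 mm plate): yield φR_n = 1.0×0.6×300×8×90 = 129.6 kN; rupture φR_n = 0.75×0.6×450×8×90 = 145.8 kN; take 129.6 kN (yield).
Tension yield (gross): A_g = 33×8 = 264 mm². φR_n = 0.90 × 300 × 264 = 71.3 kN.
Governing: min(82.5, 129.6, 71.3) = 71.3 kN → gross-section yield.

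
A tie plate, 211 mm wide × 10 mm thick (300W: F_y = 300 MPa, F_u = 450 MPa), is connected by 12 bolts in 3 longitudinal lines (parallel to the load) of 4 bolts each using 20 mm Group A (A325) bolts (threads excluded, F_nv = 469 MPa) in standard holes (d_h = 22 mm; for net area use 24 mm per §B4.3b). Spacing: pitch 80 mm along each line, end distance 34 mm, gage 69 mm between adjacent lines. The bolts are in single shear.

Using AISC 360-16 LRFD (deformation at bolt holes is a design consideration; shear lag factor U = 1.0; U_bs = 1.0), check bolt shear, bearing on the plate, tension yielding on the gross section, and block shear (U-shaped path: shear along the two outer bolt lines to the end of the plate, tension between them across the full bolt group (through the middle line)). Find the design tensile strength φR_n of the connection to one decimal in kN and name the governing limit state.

569.7 kN (gross-section yield governs)

Bolt shear: A_b = π(20)²/4 = 314.16 mm². φR_n = 0.75 × 469 × 314.16 × 12 × 1 = 1326.1 kN.
Bearing (10 mm plate, F_u = 450 MPa): end bolts L_c = 34 − 22/2 = 23, R_n = min(1.2×23×10×450, 2.4×20×10×450) = 124.2 kN/bolt; interior L_c = 80 − 22 = 58, R_n = 216 kN/bolt. φR_n = 0.75 × (3×124.2 + 9×216) = 1737.5 kN.
Tension yield (gross): A_g = 211×10 = 2110 mm². φR_n = 0.90 × 300 × 2110 = 569.7 kN.
Block shear: shear path 2×[34+3×80] = 2×274 mm, A_gv = 5480, A_nv = 2×(274 − 3.5×24)×10 = 3800 mm²; tension across gage: (138 − 2×24)×10 = 900 mm². R_n = min(0.6×450×3800, 0.6×300×5480) + 1.0×450×900 = min(1026, 986.4) + 405 = 1391.4 kN. φR_n = 0.75 × 1391.4 = 1043.6 kN.
Governing: min(1326.1, 1737.5, 569.7, 1043.6) = 569.7 kN → gross-section yield.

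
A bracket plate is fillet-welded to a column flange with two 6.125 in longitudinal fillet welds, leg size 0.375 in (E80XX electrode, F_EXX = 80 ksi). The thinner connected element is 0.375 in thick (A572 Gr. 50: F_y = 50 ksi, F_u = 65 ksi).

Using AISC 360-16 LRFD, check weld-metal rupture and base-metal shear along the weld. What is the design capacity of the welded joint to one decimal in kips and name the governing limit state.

Weld metal: throat = 0.707×0.375 = 0.26513 in, L = 2×6.125 = 12.25 in. φR_n = 0.75 × 0.6 × 80 × 0.26513 × 12.25 = 116.9 kips.
Base metal shear (0.375 in plate): yield φR_n = 1.0×0.6×50×0.375×12.25 = 137.8 kips; rupture φR_n = 0.75×0.6×65×0.375×12.25 = 134.4 kips; take 134.4 kips (rupture).
Governing: min(116.9, 134.4) = 116.9 kips → weld metal.

116.9 kips (weld metal governs)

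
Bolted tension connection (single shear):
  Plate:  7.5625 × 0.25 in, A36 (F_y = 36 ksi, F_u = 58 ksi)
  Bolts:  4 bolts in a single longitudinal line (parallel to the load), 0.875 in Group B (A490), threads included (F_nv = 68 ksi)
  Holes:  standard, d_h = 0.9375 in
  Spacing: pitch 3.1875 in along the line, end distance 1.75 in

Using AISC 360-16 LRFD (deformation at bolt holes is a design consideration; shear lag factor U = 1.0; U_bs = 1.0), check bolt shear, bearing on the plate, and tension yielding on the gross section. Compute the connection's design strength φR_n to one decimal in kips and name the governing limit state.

61.3 kips (gross-section yield governs)

Bolt shear: A_b = π(0.875)²/4 = 0.60132 in². φR_n = 0.75 × 68 × 0.60132 × 4 × 1 = 122.7 kips.
Bearing (0.25 in plate, F_u = 58 ksi): end bolts L_c = 1.75 − 0.9375/2 = 1.28125, R_n = min(1.2×1.28125×0.25×58, 2.4×0.875×0.25×58) = 22.294 kips/bolt; interior L_c = 3.1875 − 0.9375 = 2.25, R_n = 30.45 kips/bolt. φR_n = 0.75 × (1×22.294 + 3×30.45) = 85.2 kips.
Tension yield (gross): A_g = 7.5625×0.25 = 1.8906 in². φR_n = 0.90 × 36 × 1.8906 = 61.3 kips.
Governing: min(122.7, 85.2, 61.3) = 61.3 kips → gross-section yield.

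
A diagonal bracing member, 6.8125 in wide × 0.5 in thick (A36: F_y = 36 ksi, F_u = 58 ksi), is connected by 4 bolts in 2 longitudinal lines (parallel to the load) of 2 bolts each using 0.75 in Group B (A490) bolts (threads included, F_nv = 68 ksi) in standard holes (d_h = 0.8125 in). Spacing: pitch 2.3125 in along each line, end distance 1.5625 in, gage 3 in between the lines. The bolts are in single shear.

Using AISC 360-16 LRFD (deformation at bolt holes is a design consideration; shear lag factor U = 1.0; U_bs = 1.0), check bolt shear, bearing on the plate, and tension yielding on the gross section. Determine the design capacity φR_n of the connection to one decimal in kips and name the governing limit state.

90.1 kips (bolt shear governs)

Bolt shear: A_b = π(0.75)²/4 = 0.44179 in². φR_n = 0.75 × 68 × 0.44179 × 4 × 1 = 90.1 kips.
Bearing (0.5 in plate, F_u = 58 ksi): end bolts L_c = 1.5625 − 0.8125/2 = 1.15625, R_n = min(1.2×1.15625×0.5×58, 2.4×0.75×0.5×58) = 40.238 kips/bolt; interior L_c = 2.3125 − 0.8125 = 1.5, R_n = 52.2 kips/bolt. φR_n = 0.75 × (2×40.238 + 2×52.2) = 138.7 kips.
Tension yield (gross): A_g = 6.8125×0.5 = 3.4063 in². φR_n = 0.90 × 36 × 3.4063 = 110.4 kips.
Governing: min(90.1, 138.7, 110.4) = 90.1 kips → bolt shear.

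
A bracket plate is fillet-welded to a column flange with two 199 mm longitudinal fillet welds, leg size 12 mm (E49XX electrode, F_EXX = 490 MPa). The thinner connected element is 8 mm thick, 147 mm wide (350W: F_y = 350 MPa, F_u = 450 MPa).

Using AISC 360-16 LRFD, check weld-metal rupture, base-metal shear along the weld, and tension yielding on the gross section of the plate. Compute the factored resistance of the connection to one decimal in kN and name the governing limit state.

Weld metal: throat = 0.707×12 = 8.484 mm, L = 2×199 = 398 mm. φR_n = 0.75 × 0.6 × 490 × 8.484 × 398 = 744.5 kN.
Base metal shear (8 mm plate): yield φR_n = 1.0×0.6×350×8×398 = 668.6 kN; rupture φR_n = 0.75×0.6×450×8×398 = 644.8 kN; take 644.8 kN (rupture).
Tension yield (gross): A_g = 147×8 = 1176 mm². φR_n = 0.90 × 350 × 1176 = 370.4 kN.
Governing: min(744.5, 644.8, 370.4) = 370.4 kN → gross-section yield.

370.4 kN (gross-section yield governs)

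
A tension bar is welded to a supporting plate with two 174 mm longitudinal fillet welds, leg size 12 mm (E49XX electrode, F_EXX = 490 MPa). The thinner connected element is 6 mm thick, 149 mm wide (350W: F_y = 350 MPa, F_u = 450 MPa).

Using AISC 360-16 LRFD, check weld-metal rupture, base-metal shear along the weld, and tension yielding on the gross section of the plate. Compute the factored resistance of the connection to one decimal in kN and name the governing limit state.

Weld metal: throat = 0.707×12 = 8.484 mm, L = 2×174 = 348 mm. φR_n = 0.75 × 0.6 × 490 × 8.484 × 348 = 651.0 kN.
Base metal shear (6 mm plate): yield φR_n = 1.0×0.6×350×6×348 = 438.5 kN; rupture φR_n = 0.75×0.6×450×6×348 = 422.8 kN; take 422.8 kN (rupture).
Tension yield (gross): A_g = 149×6 = 894 mm². φR_n = 0.90 × 350 × 894 = 281.6 kN.
Governing: min(651.0, 422.8, 281.6) = 281.6 kN → gross-section yield.

281.6 kN (gross-section yield governs)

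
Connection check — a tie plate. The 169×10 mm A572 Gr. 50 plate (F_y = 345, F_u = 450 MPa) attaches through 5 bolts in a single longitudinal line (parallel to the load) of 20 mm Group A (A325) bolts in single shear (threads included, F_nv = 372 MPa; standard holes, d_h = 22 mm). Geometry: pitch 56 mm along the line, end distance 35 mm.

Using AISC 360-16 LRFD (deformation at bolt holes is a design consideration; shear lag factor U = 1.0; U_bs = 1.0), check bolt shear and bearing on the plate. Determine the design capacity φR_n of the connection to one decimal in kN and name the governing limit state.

438.3 kN (bolt shear governs)

Bolt shear: A_b = π(20)²/4 = 314.16 mm². φR_n = 0.75 × 372 × 314.16 × 5 × 1 = 438.3 kN.
Bearing (10 mm plate, F_u = 450 MPa): end bolts L_c = 35 − 22/2 = 24, R_n = min(1.2×24×10×450, 2.4×20×10×450) = 129.6 kN/bolt; interior L_c = 56 − 22 = 34, R_n = 183.6 kN/bolt. φR_n = 0.75 × (1×129.6 + 4×183.6) = 648.0 kN.
Governing: min(438.3, 648.0) = 438.3 kN → bolt shear.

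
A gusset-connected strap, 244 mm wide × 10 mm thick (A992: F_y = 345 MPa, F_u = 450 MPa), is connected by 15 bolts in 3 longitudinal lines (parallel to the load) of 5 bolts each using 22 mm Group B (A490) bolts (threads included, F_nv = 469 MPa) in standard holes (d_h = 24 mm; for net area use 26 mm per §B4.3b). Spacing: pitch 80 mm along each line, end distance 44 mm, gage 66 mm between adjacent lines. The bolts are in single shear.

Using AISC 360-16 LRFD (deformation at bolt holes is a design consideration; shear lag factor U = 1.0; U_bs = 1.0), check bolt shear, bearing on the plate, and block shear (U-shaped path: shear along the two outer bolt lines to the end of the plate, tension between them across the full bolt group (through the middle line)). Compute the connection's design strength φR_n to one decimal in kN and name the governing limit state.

1270.4 kN (block shear governs)

Bolt shear: A_b = π(22)²/4 = 380.13 mm². φR_n = 0.75 × 469 × 380.13 × 15 × 1 = 2005.7 kN.
Bearing (10 mm plate, F_u = 450 MPa): end bolts L_c = 44 − 24/2 = 32, R_n = min(1.2×32×10×450, 2.4×22×10×450) = 172.8 kN/bolt; interior L_c = 80 − 24 = 56, R_n = 237.6 kN/bolt. φR_n = 0.75 × (3×172.8 + 12×237.6) = 2527.2 kN.
Block shear: shear path 2×[44+4×80] = 2×364 mm, A_gv = 7280, A_nv = 2×(364 − 4.5×26)×10 = 4940 mm²; tension across gage: (132 − 2×26)×10 = 800 mm². R_n = min(0.6×450×4940, 0.6×345×7280) + 1.0×450×800 = min(1333.8, 1507) + 360 = 1693.8 kN. φR_n = 0.75 × 1693.8 = 1270.4 kN.
Governing: min(2005.7, 2527.2, 1270.4) = 1270.4 kN → block shear.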